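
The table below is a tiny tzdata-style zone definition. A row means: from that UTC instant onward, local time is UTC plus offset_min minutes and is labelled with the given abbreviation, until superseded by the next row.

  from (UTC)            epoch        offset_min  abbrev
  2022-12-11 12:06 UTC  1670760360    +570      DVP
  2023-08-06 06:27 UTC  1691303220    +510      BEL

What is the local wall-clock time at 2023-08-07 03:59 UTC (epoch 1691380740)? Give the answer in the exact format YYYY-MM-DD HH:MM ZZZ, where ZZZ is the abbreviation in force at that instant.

Query: 2023-08-07 03:59 UTC
Rule 2/2 (BEL, +08:30): 2023-08-06 06:27 UTC ≤ query < +∞
3·60 + 59 + 510 = 749 min
749 = 0·1440 + 749; 749 = 12·60 + 29 → 12:29, same day
→ 2023-08-07 12:29 BEL

2023-08-07 12:29 BEL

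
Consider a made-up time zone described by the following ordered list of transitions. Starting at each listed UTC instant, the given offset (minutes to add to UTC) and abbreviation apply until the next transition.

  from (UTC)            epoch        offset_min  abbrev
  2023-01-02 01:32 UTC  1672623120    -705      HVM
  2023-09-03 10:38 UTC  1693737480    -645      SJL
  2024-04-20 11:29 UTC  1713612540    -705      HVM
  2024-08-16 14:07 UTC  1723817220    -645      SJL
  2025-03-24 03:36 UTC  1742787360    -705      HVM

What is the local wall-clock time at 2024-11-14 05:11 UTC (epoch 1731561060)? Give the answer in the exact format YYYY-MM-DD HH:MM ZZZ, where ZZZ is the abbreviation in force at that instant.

Query: 2024-11-14 05:11 UTC
Rule 4/5 (SJL, -10:45): 2024-08-16 14:07 UTC ≤ query < 2025-03-24 03:36 UTC
5·60 + 11 - 645 = -334 min
-334 = -1·1440 + 1106; 1106 = 18·60 + 26 → 18:26, 2024-11-14 - 1 day = 2024-11-13
→ 2024-11-13 18:26 SJL

2024-11-13 18:26 SJL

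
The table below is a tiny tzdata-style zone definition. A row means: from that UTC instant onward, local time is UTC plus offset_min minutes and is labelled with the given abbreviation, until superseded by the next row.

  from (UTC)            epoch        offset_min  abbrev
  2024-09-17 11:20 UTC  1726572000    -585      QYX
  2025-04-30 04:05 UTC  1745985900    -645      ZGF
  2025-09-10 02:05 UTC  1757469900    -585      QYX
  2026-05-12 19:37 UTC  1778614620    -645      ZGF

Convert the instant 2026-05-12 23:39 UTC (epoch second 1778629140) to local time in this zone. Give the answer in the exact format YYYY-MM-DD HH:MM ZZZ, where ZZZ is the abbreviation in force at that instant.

2026-05-12 12:54 ZGF

Query: 2026-05-12 23:39 UTC
Rule 4/4 (ZGF, -10:45): 2026-05-12 19:37 UTC ≤ query < +∞
23·60 + 39 - 645 = 774 min
774 = 0·1440 + 774; 774 = 12·60 + 54 → 12:54, same day
→ 2026-05-12 12:54 ZGF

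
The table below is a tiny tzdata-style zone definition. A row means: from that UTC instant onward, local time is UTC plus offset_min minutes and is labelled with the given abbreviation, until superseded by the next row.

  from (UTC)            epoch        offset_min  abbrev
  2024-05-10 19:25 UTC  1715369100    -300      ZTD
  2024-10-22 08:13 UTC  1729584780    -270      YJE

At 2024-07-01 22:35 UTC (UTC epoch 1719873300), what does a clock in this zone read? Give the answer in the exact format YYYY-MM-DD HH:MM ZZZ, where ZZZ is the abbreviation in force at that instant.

2024-07-01 17:35 ZTD

Query: 2024-07-01 22:35 UTC
Rule 1/2 (ZTD, -05:00): 2024-05-10 19:25 UTC ≤ query < 2024-10-22 08:13 UTC
22·60 + 35 - 300 = 1055 min
1055 = 0·1440 + 1055; 1055 = 17·60 + 35 → 17:35, same day
→ 2024-07-01 17:35 ZTD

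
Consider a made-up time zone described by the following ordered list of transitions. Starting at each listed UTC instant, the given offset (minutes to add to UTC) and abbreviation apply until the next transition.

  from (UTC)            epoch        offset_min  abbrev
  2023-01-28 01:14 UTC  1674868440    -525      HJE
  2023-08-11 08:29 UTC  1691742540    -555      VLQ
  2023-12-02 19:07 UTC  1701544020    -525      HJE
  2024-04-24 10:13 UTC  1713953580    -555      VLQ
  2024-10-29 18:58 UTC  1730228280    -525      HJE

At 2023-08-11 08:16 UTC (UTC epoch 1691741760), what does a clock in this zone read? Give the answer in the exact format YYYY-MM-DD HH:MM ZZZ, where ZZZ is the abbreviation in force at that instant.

Query: 2023-08-11 08:16 UTC
Rule 1/5 (HJE, -08:45): 2023-01-28 01:14 UTC ≤ query < 2023-08-11 08:29 UTC
8·60 + 16 - 525 = -29 min
-29 = -1·1440 + 1411; 1411 = 23·60 + 31 → 23:31, 2023-08-11 - 1 day = 2023-08-10
→ 2023-08-10 23:31 HJE

2023-08-10 23:31 HJE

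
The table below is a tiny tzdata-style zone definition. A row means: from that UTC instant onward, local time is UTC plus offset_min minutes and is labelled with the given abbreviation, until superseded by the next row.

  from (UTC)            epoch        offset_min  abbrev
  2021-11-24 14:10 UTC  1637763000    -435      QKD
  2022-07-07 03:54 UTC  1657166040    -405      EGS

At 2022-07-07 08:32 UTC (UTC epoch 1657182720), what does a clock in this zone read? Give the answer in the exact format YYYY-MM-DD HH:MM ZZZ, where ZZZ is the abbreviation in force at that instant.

2022-07-07 01:47 EGS

Query: 2022-07-07 08:32 UTC
Rule 2/2 (EGS, -06:45): 2022-07-07 03:54 UTC ≤ query < +∞
8·60 + 32 - 405 = 107 min
107 = 0·1440 + 107; 107 = 1·60 + 47 → 01:47, same day
→ 2022-07-07 01:47 EGS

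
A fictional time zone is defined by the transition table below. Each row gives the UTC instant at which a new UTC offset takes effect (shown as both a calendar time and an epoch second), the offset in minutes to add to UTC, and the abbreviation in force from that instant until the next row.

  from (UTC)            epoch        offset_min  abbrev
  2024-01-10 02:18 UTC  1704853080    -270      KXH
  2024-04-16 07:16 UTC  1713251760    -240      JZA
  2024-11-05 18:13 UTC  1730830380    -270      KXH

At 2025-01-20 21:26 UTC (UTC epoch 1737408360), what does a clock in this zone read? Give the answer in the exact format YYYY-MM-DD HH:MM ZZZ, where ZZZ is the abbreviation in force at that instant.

2025-01-20 16:56 KXH

Query: 2025-01-20 21:26 UTC
Rule 3/3 (KXH, -04:30): 2024-11-05 18:13 UTC ≤ query < +∞
21·60 + 26 - 270 = 1016 min
1016 = 0·1440 + 1016; 1016 = 16·60 + 56 → 16:56, same day
→ 2025-01-20 16:56 KXH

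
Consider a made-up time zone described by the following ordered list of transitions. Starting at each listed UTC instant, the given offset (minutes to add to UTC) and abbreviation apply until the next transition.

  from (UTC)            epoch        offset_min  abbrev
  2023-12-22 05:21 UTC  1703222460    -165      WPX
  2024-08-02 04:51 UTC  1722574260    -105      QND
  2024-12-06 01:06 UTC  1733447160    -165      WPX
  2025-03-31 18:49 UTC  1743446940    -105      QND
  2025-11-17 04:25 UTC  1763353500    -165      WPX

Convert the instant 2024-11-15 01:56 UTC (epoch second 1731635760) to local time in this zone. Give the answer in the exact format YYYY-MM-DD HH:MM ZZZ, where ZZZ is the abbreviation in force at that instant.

Query: 2024-11-15 01:56 UTC
Rule 2/5 (QND, -01:45): 2024-08-02 04:51 UTC ≤ query < 2024-12-06 01:06 UTC
1·60 + 56 - 105 = 11 min
11 = 0·1440 + 11; 11 = 0·60 + 11 → 00:11, same day
→ 2024-11-15 00:11 QND

2024-11-15 00:11 QND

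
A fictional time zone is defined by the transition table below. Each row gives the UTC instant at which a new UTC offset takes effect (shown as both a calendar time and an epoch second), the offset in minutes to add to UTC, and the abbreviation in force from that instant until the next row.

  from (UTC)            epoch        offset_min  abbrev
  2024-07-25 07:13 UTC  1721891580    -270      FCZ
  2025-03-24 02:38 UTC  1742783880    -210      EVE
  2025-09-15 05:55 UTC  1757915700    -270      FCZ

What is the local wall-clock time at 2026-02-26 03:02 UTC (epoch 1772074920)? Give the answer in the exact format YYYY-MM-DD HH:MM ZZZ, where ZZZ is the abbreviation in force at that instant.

Query: 2026-02-26 03:02 UTC
Rule 3/3 (FCZ, -04:30): 2025-09-15 05:55 UTC ≤ query < +∞
3·60 + 2 - 270 = -88 min
-88 = -1·1440 + 1352; 1352 = 22·60 + 32 → 22:32, 2026-02-26 - 1 day = 2026-02-25
→ 2026-02-25 22:32 FCZ

2026-02-25 22:32 FCZ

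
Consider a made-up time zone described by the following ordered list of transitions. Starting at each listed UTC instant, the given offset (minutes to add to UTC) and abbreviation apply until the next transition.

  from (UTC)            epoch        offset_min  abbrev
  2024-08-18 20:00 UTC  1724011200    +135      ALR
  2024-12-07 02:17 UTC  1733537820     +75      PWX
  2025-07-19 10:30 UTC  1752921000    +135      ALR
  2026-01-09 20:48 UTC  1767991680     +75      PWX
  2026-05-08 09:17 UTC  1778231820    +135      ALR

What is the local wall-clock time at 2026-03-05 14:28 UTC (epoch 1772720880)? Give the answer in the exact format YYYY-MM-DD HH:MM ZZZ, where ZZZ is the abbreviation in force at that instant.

Query: 2026-03-05 14:28 UTC
Rule 4/5 (PWX, +01:15): 2026-01-09 20:48 UTC ≤ query < 2026-05-08 09:17 UTC
14·60 + 28 + 75 = 943 min
943 = 0·1440 + 943; 943 = 15·60 + 43 → 15:43, same day
→ 2026-03-05 15:43 PWX

2026-03-05 15:43 PWX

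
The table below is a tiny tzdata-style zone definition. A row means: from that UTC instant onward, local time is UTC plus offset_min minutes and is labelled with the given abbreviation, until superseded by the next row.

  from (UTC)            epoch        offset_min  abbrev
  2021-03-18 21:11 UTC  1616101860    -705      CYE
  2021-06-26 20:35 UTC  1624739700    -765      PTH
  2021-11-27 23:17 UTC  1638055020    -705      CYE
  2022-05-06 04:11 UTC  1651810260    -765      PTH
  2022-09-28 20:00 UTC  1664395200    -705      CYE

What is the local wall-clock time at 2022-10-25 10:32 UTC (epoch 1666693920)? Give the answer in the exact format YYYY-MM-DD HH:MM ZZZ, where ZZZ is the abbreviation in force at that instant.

2022-10-24 22:47 CYE

Query: 2022-10-25 10:32 UTC
Rule 5/5 (CYE, -11:45): 2022-09-28 20:00 UTC ≤ query < +∞
10·60 + 32 - 705 = -73 min
-73 = -1·1440 + 1367; 1367 = 22·60 + 47 → 22:47, 2022-10-25 - 1 day = 2022-10-24
→ 2022-10-24 22:47 CYE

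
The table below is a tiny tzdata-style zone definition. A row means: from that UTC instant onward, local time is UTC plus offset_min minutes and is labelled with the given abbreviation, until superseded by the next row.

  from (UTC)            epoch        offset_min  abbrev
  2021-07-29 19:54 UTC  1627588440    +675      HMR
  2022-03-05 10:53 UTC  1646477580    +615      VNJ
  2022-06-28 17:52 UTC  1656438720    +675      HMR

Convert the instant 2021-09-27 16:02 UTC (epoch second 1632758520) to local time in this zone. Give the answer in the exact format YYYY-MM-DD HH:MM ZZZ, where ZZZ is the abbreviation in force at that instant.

Query: 2021-09-27 16:02 UTC
Rule 1/3 (HMR, +11:15): 2021-07-29 19:54 UTC ≤ query < 2022-03-05 10:53 UTC
16·60 + 2 + 675 = 1637 min
1637 = 1·1440 + 197; 197 = 3·60 + 17 → 03:17, 2021-09-27 + 1 day = 2021-09-28
→ 2021-09-28 03:17 HMR

2021-09-28 03:17 HMR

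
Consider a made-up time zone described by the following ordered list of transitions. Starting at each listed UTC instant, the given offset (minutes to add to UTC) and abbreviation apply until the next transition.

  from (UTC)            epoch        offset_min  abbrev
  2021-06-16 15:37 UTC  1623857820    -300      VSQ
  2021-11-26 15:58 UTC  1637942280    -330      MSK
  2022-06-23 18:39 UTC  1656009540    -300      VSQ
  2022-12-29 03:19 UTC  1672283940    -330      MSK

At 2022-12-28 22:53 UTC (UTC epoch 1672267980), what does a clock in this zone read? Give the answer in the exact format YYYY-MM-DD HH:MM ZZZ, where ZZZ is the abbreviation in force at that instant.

Query: 2022-12-28 22:53 UTC
Rule 3/4 (VSQ, -05:00): 2022-06-23 18:39 UTC ≤ query < 2022-12-29 03:19 UTC
22·60 + 53 - 300 = 1073 min
1073 = 0·1440 + 1073; 1073 = 17·60 + 53 → 17:53, same day
→ 2022-12-28 17:53 VSQ

2022-12-28 17:53 VSQ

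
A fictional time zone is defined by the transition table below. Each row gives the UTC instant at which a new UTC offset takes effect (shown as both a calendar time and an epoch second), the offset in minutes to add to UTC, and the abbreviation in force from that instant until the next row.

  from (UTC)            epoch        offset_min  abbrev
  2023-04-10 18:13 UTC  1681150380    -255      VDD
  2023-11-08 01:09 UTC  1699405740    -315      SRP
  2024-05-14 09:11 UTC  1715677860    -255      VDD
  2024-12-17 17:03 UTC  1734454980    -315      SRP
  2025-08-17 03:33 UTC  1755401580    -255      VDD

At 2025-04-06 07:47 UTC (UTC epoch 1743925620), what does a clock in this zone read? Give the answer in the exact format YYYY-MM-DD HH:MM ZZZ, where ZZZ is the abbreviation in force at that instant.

2025-04-06 02:32 SRP

Query: 2025-04-06 07:47 UTC
Rule 4/5 (SRP, -05:15): 2024-12-17 17:03 UTC ≤ query < 2025-08-17 03:33 UTC
7·60 + 47 - 315 = 152 min
152 = 0·1440 + 152; 152 = 2·60 + 32 → 02:32, same day
→ 2025-04-06 02:32 SRP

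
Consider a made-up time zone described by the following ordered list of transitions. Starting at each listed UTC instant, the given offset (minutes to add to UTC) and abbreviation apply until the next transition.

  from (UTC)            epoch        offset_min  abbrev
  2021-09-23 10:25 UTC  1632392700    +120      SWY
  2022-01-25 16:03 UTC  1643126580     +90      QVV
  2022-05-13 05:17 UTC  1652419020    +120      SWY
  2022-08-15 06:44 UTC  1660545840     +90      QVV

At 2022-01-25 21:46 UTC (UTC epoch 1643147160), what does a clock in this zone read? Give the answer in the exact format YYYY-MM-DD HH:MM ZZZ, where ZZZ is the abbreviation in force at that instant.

Query: 2022-01-25 21:46 UTC
Rule 2/4 (QVV, +01:30): 2022-01-25 16:03 UTC ≤ query < 2022-05-13 05:17 UTC
21·60 + 46 + 90 = 1396 min
1396 = 0·1440 + 1396; 1396 = 23·60 + 16 → 23:16, same day
→ 2022-01-25 23:16 QVV

2022-01-25 23:16 QVV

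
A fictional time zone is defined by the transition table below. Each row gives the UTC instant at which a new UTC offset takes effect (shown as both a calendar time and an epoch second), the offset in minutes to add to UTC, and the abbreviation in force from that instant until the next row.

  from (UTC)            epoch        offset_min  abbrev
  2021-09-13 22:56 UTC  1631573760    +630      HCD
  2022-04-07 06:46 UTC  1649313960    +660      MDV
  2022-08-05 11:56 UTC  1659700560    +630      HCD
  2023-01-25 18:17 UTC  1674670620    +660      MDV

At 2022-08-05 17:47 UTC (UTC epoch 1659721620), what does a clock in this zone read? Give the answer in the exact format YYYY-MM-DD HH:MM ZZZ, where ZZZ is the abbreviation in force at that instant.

2022-08-06 04:17 HCD

Query: 2022-08-05 17:47 UTC
Rule 3/4 (HCD, +10:30): 2022-08-05 11:56 UTC ≤ query < 2023-01-25 18:17 UTC
17·60 + 47 + 630 = 1697 min
1697 = 1·1440 + 257; 257 = 4·60 + 17 → 04:17, 2022-08-05 + 1 day = 2022-08-06
→ 2022-08-06 04:17 HCD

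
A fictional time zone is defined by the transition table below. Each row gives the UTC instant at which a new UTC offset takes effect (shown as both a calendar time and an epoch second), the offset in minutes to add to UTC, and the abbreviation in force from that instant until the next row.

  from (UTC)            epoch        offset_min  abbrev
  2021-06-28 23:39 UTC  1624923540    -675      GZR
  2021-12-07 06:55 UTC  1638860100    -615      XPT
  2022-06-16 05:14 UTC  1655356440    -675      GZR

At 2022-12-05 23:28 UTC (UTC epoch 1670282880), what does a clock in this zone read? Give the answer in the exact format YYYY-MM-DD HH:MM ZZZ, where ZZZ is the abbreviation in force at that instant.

2022-12-05 12:13 GZR

Query: 2022-12-05 23:28 UTC
Rule 3/3 (GZR, -11:15): 2022-06-16 05:14 UTC ≤ query < +∞
23·60 + 28 - 675 = 733 min
733 = 0·1440 + 733; 733 = 12·60 + 13 → 12:13, same day
→ 2022-12-05 12:13 GZR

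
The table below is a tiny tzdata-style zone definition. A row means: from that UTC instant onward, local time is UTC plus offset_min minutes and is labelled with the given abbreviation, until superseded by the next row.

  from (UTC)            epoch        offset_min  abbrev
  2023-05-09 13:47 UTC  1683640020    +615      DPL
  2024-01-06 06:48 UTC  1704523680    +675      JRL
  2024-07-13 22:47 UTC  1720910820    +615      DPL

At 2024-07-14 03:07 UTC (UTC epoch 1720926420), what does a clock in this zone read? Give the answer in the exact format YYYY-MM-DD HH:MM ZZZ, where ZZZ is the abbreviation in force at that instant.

2024-07-14 13:22 DPL

Query: 2024-07-14 03:07 UTC
Rule 3/3 (DPL, +10:15): 2024-07-13 22:47 UTC ≤ query < +∞
3·60 + 7 + 615 = 802 min
802 = 0·1440 + 802; 802 = 13·60 + 22 → 13:22, same day
→ 2024-07-14 13:22 DPL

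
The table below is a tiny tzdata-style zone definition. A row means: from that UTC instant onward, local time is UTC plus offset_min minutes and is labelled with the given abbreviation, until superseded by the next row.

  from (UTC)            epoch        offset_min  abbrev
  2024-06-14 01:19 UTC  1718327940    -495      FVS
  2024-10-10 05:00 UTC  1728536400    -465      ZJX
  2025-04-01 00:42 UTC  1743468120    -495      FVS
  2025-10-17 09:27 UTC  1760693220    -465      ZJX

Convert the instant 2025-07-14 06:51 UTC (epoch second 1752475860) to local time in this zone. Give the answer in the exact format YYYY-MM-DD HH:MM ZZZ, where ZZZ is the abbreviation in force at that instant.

Query: 2025-07-14 06:51 UTC
Rule 3/4 (FVS, -08:15): 2025-04-01 00:42 UTC ≤ query < 2025-10-17 09:27 UTC
6·60 + 51 - 495 = -84 min
-84 = -1·1440 + 1356; 1356 = 22·60 + 36 → 22:36, 2025-07-14 - 1 day = 2025-07-13
→ 2025-07-13 22:36 FVS

2025-07-13 22:36 FVS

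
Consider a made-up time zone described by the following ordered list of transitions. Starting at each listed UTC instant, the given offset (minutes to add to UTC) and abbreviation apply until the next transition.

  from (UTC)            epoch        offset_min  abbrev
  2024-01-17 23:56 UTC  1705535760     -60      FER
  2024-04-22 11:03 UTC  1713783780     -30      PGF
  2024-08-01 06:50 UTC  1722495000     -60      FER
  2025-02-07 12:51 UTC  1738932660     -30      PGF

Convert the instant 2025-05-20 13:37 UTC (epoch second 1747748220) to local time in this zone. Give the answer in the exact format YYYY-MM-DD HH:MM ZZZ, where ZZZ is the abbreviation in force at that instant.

Query: 2025-05-20 13:37 UTC
Rule 4/4 (PGF, -00:30): 2025-02-07 12:51 UTC ≤ query < +∞
13·60 + 37 - 30 = 787 min
787 = 0·1440 + 787; 787 = 13·60 + 7 → 13:07, same day
→ 2025-05-20 13:07 PGF

2025-05-20 13:07 PGF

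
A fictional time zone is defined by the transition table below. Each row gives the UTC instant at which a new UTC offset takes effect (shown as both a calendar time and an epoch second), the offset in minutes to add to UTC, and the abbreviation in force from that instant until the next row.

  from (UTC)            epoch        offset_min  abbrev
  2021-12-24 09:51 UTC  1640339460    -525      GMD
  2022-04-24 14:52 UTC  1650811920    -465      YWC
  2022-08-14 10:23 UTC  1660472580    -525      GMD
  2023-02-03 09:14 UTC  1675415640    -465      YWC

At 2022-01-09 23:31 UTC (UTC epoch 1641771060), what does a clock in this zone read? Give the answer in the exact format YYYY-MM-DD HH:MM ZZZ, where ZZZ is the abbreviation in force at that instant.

Query: 2022-01-09 23:31 UTC
Rule 1/4 (GMD, -08:45): 2021-12-24 09:51 UTC ≤ query < 2022-04-24 14:52 UTC
23·60 + 31 - 525 = 886 min
886 = 0·1440 + 886; 886 = 14·60 + 46 → 14:46, same day
→ 2022-01-09 14:46 GMD

2022-01-09 14:46 GMD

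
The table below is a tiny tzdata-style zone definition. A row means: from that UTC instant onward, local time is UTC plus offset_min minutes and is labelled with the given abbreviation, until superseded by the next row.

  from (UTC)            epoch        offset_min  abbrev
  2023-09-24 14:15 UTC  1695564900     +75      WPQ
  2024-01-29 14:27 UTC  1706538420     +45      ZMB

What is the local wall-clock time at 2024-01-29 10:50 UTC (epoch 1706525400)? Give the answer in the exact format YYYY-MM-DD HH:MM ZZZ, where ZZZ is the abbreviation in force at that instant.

Query: 2024-01-29 10:50 UTC
Rule 1/2 (WPQ, +01:15): 2023-09-24 14:15 UTC ≤ query < 2024-01-29 14:27 UTC
10·60 + 50 + 75 = 725 min
725 = 0·1440 + 725; 725 = 12·60 + 5 → 12:05, same day
→ 2024-01-29 12:05 WPQ

2024-01-29 12:05 WPQ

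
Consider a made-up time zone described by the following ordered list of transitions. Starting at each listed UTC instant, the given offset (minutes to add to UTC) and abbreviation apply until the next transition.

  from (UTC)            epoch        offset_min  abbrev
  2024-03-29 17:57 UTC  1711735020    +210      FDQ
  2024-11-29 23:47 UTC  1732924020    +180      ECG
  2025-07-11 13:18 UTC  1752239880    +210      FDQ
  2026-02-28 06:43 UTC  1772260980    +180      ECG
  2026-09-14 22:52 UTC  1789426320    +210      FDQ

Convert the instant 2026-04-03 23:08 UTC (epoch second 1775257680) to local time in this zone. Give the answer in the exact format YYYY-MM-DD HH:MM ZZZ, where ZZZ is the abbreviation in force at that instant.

2026-04-04 02:08 ECG

Query: 2026-04-03 23:08 UTC
Rule 4/5 (ECG, +03:00): 2026-02-28 06:43 UTC ≤ query < 2026-09-14 22:52 UTC
23·60 + 8 + 180 = 1568 min
1568 = 1·1440 + 128; 128 = 2·60 + 8 → 02:08, 2026-04-03 + 1 day = 2026-04-04
→ 2026-04-04 02:08 ECG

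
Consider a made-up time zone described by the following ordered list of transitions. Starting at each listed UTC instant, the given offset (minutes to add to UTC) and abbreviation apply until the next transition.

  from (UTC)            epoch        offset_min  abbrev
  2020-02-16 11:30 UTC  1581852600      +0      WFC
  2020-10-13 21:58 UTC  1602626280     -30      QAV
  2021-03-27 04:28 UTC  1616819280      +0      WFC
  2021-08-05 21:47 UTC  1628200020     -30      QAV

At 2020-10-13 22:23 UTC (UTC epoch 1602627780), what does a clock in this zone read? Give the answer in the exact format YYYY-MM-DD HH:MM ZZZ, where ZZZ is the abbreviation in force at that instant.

Query: 2020-10-13 22:23 UTC
Rule 2/4 (QAV, -00:30): 2020-10-13 21:58 UTC ≤ query < 2021-03-27 04:28 UTC
22·60 + 23 - 30 = 1313 min
1313 = 0·1440 + 1313; 1313 = 21·60 + 53 → 21:53, same day
→ 2020-10-13 21:53 QAV

2020-10-13 21:53 QAV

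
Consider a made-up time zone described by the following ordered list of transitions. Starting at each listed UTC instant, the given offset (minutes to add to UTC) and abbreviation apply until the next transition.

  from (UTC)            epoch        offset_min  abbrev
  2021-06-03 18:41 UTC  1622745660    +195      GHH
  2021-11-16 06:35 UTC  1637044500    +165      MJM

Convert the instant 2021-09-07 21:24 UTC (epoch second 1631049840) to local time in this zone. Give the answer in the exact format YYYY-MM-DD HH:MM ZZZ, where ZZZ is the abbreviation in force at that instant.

Query: 2021-09-07 21:24 UTC
Rule 1/2 (GHH, +03:15): 2021-06-03 18:41 UTC ≤ query < 2021-11-16 06:35 UTC
21·60 + 24 + 195 = 1479 min
1479 = 1·1440 + 39; 39 = 0·60 + 39 → 00:39, 2021-09-07 + 1 day = 2021-09-08
→ 2021-09-08 00:39 GHH

2021-09-08 00:39 GHH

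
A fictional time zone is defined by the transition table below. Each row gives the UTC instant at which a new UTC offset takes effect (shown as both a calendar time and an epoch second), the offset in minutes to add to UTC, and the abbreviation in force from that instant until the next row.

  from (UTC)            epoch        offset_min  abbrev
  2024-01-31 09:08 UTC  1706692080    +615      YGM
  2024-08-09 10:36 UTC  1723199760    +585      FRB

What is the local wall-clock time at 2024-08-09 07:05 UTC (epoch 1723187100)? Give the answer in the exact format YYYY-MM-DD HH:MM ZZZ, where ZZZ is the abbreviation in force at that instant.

2024-08-09 17:20 YGM

Query: 2024-08-09 07:05 UTC
Rule 1/2 (YGM, +10:15): 2024-01-31 09:08 UTC ≤ query < 2024-08-09 10:36 UTC
7·60 + 5 + 615 = 1040 min
1040 = 0·1440 + 1040; 1040 = 17·60 + 20 → 17:20, same day
→ 2024-08-09 17:20 YGM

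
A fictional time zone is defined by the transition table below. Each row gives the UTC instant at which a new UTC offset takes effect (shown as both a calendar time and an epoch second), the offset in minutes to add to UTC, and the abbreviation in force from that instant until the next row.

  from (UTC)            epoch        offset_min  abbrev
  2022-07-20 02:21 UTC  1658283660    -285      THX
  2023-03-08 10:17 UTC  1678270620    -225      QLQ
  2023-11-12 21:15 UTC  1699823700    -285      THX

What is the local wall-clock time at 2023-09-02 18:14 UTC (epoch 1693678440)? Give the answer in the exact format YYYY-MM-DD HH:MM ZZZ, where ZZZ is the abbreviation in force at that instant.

Query: 2023-09-02 18:14 UTC
Rule 2/3 (QLQ, -03:45): 2023-03-08 10:17 UTC ≤ query < 2023-11-12 21:15 UTC
18·60 + 14 - 225 = 869 min
869 = 0·1440 + 869; 869 = 14·60 + 29 → 14:29, same day
→ 2023-09-02 14:29 QLQ

2023-09-02 14:29 QLQ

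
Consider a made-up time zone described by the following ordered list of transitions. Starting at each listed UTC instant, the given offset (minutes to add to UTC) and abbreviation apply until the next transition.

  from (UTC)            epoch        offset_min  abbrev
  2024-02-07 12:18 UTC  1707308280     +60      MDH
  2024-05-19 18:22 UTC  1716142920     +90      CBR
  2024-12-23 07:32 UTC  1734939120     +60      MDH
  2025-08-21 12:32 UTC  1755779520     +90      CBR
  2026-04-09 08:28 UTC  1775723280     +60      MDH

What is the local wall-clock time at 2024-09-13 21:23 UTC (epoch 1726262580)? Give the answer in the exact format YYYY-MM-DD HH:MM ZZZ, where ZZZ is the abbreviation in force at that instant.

Query: 2024-09-13 21:23 UTC
Rule 2/5 (CBR, +01:30): 2024-05-19 18:22 UTC ≤ query < 2024-12-23 07:32 UTC
21·60 + 23 + 90 = 1373 min
1373 = 0·1440 + 1373; 1373 = 22·60 + 53 → 22:53, same day
→ 2024-09-13 22:53 CBR

2024-09-13 22:53 CBR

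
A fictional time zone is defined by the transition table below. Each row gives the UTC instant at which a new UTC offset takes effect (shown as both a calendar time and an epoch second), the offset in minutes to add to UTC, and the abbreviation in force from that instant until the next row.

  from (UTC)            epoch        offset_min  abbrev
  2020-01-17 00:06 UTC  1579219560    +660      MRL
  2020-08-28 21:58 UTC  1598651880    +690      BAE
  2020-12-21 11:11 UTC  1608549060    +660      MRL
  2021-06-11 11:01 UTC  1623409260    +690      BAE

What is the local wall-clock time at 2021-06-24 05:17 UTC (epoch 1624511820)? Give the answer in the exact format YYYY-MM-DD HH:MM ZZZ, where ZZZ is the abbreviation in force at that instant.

2021-06-24 16:47 BAE

Query: 2021-06-24 05:17 UTC
Rule 4/4 (BAE, +11:30): 2021-06-11 11:01 UTC ≤ query < +∞
5·60 + 17 + 690 = 1007 min
1007 = 0·1440 + 1007; 1007 = 16·60 + 47 → 16:47, same day
→ 2021-06-24 16:47 BAE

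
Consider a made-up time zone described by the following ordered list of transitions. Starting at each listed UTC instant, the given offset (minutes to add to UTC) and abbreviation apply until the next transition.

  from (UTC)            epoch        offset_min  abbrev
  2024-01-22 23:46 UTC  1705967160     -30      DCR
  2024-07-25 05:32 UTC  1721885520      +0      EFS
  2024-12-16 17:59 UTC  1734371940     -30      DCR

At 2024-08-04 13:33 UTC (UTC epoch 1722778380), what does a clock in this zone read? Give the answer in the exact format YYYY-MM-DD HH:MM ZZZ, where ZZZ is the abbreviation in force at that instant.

2024-08-04 13:33 EFS

Query: 2024-08-04 13:33 UTC
Rule 2/3 (EFS, +00:00): 2024-07-25 05:32 UTC ≤ query < 2024-12-16 17:59 UTC
13·60 + 33 + 0 = 813 min
813 = 0·1440 + 813; 813 = 13·60 + 33 → 13:33, same day
→ 2024-08-04 13:33 EFS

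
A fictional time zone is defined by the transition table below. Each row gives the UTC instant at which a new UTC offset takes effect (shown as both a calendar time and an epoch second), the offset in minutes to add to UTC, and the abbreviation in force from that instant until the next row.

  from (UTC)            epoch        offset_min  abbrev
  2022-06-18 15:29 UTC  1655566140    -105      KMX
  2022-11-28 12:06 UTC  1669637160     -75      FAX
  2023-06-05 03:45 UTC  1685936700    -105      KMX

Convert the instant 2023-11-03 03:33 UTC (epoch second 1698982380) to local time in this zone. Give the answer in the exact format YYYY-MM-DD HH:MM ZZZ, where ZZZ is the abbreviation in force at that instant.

Query: 2023-11-03 03:33 UTC
Rule 3/3 (KMX, -01:45): 2023-06-05 03:45 UTC ≤ query < +∞
3·60 + 33 - 105 = 108 min
108 = 0·1440 + 108; 108 = 1·60 + 48 → 01:48, same day
→ 2023-11-03 01:48 KMX

2023-11-03 01:48 KMX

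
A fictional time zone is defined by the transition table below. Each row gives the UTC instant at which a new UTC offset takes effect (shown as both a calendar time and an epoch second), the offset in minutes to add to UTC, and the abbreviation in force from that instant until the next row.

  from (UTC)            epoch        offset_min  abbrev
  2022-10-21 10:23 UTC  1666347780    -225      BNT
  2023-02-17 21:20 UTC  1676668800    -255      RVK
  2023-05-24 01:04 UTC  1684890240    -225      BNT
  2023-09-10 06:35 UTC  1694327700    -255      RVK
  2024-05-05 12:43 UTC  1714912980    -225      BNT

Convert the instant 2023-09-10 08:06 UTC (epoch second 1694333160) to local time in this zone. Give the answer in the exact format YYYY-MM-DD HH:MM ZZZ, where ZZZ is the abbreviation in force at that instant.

Query: 2023-09-10 08:06 UTC
Rule 4/5 (RVK, -04:15): 2023-09-10 06:35 UTC ≤ query < 2024-05-05 12:43 UTC
8·60 + 6 - 255 = 231 min
231 = 0·1440 + 231; 231 = 3·60 + 51 → 03:51, same day
→ 2023-09-10 03:51 RVK

2023-09-10 03:51 RVK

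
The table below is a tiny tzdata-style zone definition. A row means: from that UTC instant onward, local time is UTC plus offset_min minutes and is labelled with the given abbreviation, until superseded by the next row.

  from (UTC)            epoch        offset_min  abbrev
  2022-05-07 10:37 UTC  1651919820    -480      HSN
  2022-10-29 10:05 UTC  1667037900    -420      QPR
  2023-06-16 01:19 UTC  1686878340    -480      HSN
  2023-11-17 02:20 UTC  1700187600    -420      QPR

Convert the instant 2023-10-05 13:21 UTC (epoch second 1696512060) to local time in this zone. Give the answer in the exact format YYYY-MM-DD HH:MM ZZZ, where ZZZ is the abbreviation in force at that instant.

2023-10-05 05:21 HSN

Query: 2023-10-05 13:21 UTC
Rule 3/4 (HSN, -08:00): 2023-06-16 01:19 UTC ≤ query < 2023-11-17 02:20 UTC
13·60 + 21 - 480 = 321 min
321 = 0·1440 + 321; 321 = 5·60 + 21 → 05:21, same day
→ 2023-10-05 05:21 HSN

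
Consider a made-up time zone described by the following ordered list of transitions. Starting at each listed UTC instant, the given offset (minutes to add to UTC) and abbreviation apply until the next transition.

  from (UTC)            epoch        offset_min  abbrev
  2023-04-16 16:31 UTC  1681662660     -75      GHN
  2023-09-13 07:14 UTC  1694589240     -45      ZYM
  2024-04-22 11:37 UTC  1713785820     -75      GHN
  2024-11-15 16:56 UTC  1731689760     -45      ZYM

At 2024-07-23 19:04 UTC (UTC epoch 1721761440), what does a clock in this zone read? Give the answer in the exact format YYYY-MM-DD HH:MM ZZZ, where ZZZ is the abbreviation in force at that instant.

2024-07-23 17:49 GHN

Query: 2024-07-23 19:04 UTC
Rule 3/4 (GHN, -01:15): 2024-04-22 11:37 UTC ≤ query < 2024-11-15 16:56 UTC
19·60 + 4 - 75 = 1069 min
1069 = 0·1440 + 1069; 1069 = 17·60 + 49 → 17:49, same day
→ 2024-07-23 17:49 GHN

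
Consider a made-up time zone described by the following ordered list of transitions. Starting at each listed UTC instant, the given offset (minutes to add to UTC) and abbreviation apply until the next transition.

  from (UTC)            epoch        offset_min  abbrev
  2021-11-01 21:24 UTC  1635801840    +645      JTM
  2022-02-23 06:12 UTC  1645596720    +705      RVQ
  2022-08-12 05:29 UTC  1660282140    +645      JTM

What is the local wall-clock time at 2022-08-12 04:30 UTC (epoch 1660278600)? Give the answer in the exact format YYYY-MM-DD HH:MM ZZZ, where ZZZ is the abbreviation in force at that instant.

Query: 2022-08-12 04:30 UTC
Rule 2/3 (RVQ, +11:45): 2022-02-23 06:12 UTC ≤ query < 2022-08-12 05:29 UTC
4·60 + 30 + 705 = 975 min
975 = 0·1440 + 975; 975 = 16·60 + 15 → 16:15, same day
→ 2022-08-12 16:15 RVQ

2022-08-12 16:15 RVQ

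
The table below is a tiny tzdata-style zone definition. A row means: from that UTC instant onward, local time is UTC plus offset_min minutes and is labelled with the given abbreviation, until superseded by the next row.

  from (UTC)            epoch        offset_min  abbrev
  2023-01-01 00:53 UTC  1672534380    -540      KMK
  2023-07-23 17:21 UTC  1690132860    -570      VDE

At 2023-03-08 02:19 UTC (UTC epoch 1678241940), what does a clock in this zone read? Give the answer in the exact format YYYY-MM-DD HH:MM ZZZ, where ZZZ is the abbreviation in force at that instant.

Query: 2023-03-08 02:19 UTC
Rule 1/2 (KMK, -09:00): 2023-01-01 00:53 UTC ≤ query < 2023-07-23 17:21 UTC
2·60 + 19 - 540 = -401 min
-401 = -1·1440 + 1039; 1039 = 17·60 + 19 → 17:19, 2023-03-08 - 1 day = 2023-03-07
→ 2023-03-07 17:19 KMK

2023-03-07 17:19 KMK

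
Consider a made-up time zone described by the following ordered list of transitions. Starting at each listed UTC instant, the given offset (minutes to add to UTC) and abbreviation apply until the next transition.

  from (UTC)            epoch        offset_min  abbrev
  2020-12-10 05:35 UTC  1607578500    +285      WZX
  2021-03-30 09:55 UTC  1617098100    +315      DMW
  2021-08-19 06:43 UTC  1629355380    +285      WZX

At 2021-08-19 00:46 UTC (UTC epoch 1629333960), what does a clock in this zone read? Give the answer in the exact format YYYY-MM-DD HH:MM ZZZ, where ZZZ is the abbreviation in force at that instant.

Query: 2021-08-19 00:46 UTC
Rule 2/3 (DMW, +05:15): 2021-03-30 09:55 UTC ≤ query < 2021-08-19 06:43 UTC
0·60 + 46 + 315 = 361 min
361 = 0·1440 + 361; 361 = 6·60 + 1 → 06:01, same day
→ 2021-08-19 06:01 DMW

2021-08-19 06:01 DMW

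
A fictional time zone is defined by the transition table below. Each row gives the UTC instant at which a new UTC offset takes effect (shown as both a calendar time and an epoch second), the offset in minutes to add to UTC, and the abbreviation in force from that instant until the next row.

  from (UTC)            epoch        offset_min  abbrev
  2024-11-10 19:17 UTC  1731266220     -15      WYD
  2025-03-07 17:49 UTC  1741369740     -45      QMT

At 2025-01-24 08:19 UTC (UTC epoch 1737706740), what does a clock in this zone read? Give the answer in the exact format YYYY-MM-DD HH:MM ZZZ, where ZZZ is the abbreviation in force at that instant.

2025-01-24 08:04 WYD

Query: 2025-01-24 08:19 UTC
Rule 1/2 (WYD, -00:15): 2024-11-10 19:17 UTC ≤ query < 2025-03-07 17:49 UTC
8·60 + 19 - 15 = 484 min
484 = 0·1440 + 484; 484 = 8·60 + 4 → 08:04, same day
→ 2025-01-24 08:04 WYD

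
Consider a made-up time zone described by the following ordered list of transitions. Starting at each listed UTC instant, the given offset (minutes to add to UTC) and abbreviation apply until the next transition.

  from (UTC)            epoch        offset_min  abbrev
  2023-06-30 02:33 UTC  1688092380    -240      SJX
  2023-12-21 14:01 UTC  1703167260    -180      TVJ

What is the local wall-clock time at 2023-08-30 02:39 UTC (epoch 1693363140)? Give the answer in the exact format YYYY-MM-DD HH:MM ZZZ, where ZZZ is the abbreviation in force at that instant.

2023-08-29 22:39 SJX

Query: 2023-08-30 02:39 UTC
Rule 1/2 (SJX, -04:00): 2023-06-30 02:33 UTC ≤ query < 2023-12-21 14:01 UTC
2·60 + 39 - 240 = -81 min
-81 = -1·1440 + 1359; 1359 = 22·60 + 39 → 22:39, 2023-08-30 - 1 day = 2023-08-29
→ 2023-08-29 22:39 SJX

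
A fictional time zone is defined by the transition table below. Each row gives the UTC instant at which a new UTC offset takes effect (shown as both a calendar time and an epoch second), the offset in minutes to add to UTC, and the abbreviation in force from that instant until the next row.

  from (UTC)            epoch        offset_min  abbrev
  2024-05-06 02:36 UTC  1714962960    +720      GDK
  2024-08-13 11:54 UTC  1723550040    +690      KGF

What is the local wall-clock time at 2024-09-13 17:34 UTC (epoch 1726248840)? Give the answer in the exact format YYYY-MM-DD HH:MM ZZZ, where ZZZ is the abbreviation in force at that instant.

2024-09-14 05:04 KGF

Query: 2024-09-13 17:34 UTC
Rule 2/2 (KGF, +11:30): 2024-08-13 11:54 UTC ≤ query < +∞
17·60 + 34 + 690 = 1744 min
1744 = 1·1440 + 304; 304 = 5·60 + 4 → 05:04, 2024-09-13 + 1 day = 2024-09-14
→ 2024-09-14 05:04 KGF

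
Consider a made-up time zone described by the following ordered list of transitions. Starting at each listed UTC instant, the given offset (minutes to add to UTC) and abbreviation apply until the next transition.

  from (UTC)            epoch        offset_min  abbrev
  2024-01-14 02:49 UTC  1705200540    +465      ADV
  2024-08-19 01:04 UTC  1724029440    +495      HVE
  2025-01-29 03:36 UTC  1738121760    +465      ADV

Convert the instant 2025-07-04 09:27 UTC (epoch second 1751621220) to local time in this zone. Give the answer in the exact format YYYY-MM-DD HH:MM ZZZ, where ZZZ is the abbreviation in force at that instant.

Query: 2025-07-04 09:27 UTC
Rule 3/3 (ADV, +07:45): 2025-01-29 03:36 UTC ≤ query < +∞
9·60 + 27 + 465 = 1032 min
1032 = 0·1440 + 1032; 1032 = 17·60 + 12 → 17:12, same day
→ 2025-07-04 17:12 ADV

2025-07-04 17:12 ADV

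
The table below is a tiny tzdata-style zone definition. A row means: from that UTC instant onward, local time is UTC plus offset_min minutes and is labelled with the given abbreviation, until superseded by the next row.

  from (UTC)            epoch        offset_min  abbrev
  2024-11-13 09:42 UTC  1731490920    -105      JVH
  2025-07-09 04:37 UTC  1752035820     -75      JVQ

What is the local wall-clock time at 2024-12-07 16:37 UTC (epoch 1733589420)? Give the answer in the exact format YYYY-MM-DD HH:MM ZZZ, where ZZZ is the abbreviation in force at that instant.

Query: 2024-12-07 16:37 UTC
Rule 1/2 (JVH, -01:45): 2024-11-13 09:42 UTC ≤ query < 2025-07-09 04:37 UTC
16·60 + 37 - 105 = 892 min
892 = 0·1440 + 892; 892 = 14·60 + 52 → 14:52, same day
→ 2024-12-07 14:52 JVH

2024-12-07 14:52 JVH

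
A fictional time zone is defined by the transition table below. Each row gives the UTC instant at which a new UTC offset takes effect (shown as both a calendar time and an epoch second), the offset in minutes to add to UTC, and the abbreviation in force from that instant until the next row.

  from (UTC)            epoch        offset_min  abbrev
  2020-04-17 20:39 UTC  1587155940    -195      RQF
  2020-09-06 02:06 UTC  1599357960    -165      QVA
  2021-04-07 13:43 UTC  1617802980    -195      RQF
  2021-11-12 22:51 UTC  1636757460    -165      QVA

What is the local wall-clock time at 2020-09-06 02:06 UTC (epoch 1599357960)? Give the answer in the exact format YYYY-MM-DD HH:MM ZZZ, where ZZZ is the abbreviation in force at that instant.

Query: 2020-09-06 02:06 UTC
Rule 2/4 (QVA, -02:45): 2020-09-06 02:06 UTC ≤ query < 2021-04-07 13:43 UTC
2·60 + 6 - 165 = -39 min
-39 = -1·1440 + 1401; 1401 = 23·60 + 21 → 23:21, 2020-09-06 - 1 day = 2020-09-05
→ 2020-09-05 23:21 QVA

2020-09-05 23:21 QVA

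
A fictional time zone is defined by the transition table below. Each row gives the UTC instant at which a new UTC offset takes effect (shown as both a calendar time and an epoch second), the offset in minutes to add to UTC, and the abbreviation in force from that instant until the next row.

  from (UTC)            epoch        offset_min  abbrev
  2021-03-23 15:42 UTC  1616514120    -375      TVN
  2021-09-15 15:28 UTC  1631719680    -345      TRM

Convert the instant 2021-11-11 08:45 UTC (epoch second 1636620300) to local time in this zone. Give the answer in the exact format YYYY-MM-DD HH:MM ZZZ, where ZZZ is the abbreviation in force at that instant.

2021-11-11 03:00 TRM

Query: 2021-11-11 08:45 UTC
Rule 2/2 (TRM, -05:45): 2021-09-15 15:28 UTC ≤ query < +∞
8·60 + 45 - 345 = 180 min
180 = 0·1440 + 180; 180 = 3·60 + 0 → 03:00, same day
→ 2021-11-11 03:00 TRM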